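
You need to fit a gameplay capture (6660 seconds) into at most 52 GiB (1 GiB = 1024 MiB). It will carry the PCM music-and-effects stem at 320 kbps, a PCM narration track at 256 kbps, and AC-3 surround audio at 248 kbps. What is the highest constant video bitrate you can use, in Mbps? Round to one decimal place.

Budget: 52 GiB = 446676.6 Mb.
Total bitrate budget: 446676.6 Mb / 6660 s = 67.069 Mbps.
Audio total: 320 + 256 + 248 = 824 kbps = 0.824 Mbps.
Video: 67.069 − 0.824 = 66.245 Mbps.

66.2 Mbps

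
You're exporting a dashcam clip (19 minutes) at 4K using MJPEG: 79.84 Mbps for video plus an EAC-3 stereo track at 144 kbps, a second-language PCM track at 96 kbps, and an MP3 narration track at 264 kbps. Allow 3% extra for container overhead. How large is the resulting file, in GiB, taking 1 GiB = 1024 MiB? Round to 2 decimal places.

10.98 GiB

19 min = 1140 s
Audio total: 144 + 96 + 264 = 504 kbps = 0.504 Mbps.
Total bitrate: 79.84 + 0.504 = 80.344 Mbps.
Stream data: 80.344 Mbps × 1140 s = 91592.2 Mb.
With 3% container overhead: ×1.03.
94,340 Mb = 11,792,490,600 bytes ÷ 1,073,741,824 = 10.98 GiB.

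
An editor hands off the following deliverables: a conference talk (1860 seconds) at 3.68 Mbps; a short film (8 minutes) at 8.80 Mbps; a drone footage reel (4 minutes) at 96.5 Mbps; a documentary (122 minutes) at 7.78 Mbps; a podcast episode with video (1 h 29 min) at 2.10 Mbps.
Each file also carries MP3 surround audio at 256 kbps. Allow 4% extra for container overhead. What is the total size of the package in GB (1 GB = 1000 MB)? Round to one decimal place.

13.8 GB

Audio: 256 kbps = 0.256 Mbps.
conference talk: 3.936 Mbps × 1860 s × 1.04 = 7613.8 Mb
short film: 9.056 Mbps × 480 s × 1.04 = 4520.8 Mb
drone footage reel: 96.756 Mbps × 240 s × 1.04 = 24150.3 Mb
documentary: 8.036 Mbps × 7320 s × 1.04 = 61176.5 Mb
podcast episode with video: 2.356 Mbps × 5340 s × 1.04 = 13084.3 Mb
Total: 110545.6 Mb = 13818.2 MB.
= 13.82 GB.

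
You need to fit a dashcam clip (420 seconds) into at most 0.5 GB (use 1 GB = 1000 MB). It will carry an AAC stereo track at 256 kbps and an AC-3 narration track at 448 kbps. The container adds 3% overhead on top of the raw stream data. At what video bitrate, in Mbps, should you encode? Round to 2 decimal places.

8.54 Mbps

Budget: 0.5 GB = 4000.0 Mb.
Stream payload after overhead: 4000.0 / 1.03 = 3883.5 Mb.
Total bitrate budget: 3883.5 Mb / 420 s = 9.246 Mbps.
Audio total: 256 + 448 = 704 kbps = 0.704 Mbps.
Video: 9.246 − 0.704 = 8.542 Mbps.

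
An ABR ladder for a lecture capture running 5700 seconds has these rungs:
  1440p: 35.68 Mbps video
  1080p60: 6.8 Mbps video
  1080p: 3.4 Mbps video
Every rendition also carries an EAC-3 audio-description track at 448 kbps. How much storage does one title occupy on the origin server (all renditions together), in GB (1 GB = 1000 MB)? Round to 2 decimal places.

33.65 GB

Audio: 448 kbps = 0.448 Mbps.
Sum of rendition bitrates: (35.68+0.448) + (6.8+0.448) + (3.4+0.448) = 47.224 Mbps.
× 5700 s = 269,177 Mb = 33,647 MB = 33.65 GB.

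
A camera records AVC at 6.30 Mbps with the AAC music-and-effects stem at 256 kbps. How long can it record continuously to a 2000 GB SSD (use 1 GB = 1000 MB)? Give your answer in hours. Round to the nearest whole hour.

Audio: 256 kbps = 0.256 Mbps.
Total bitrate: 6.30 + 0.256 = 6.556 Mbps.
Capacity: 2000 GB = 16,000,000 Mb.
Recording time: 16,000,000 / 6.556 = 2,440,513 s ≈ 678 hours.

678 hours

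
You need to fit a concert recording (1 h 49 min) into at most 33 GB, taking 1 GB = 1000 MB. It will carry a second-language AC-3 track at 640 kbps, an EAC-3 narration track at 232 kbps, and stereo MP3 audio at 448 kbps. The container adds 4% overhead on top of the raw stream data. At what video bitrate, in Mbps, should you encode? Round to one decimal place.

Budget: 33 GB = 264000.0 Mb.
Stream payload after overhead: 264000.0 / 1.04 = 253846.2 Mb.
1 h 49 min = 109 min = 6540 s
Total bitrate budget: 253846.2 Mb / 6540 s = 38.814 Mbps.
Audio total: 640 + 232 + 448 = 1320 kbps = 1.320 Mbps.
Video: 38.814 − 1.320 = 37.494 Mbps.

37.5 Mbps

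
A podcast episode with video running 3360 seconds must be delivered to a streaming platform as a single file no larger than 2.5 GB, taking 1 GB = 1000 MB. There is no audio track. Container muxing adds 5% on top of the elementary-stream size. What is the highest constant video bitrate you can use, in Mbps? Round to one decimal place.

Budget: 2.5 GB = 20000.0 Mb.
Stream payload after overhead: 20000.0 / 1.05 = 19047.6 Mb.
Total bitrate budget: 19047.6 Mb / 3360 s = 5.669 Mbps.

5.7 Mbps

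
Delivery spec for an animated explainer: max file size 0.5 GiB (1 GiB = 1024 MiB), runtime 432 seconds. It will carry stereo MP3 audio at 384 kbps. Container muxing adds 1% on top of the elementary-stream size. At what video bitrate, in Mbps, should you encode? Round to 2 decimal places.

Budget: 0.5 GiB = 4295.0 Mb.
Stream payload after overhead: 4295.0 / 1.01 = 4252.4 Mb.
Total bitrate budget: 4252.4 Mb / 432 s = 9.844 Mbps.
Audio: 384 kbps = 0.384 Mbps.
Video: 9.844 − 0.384 = 9.460 Mbps.

9.46 Mbps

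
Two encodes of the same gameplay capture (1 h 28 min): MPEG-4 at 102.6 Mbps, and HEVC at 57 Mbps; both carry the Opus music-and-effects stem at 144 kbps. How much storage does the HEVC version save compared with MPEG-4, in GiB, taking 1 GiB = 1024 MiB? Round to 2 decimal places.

1 h 28 min = 88 min = 5280 s
Audio: 144 kbps = 0.144 Mbps.
MPEG-4: 102.744 Mbps × 5280 s = 542488.3 Mb = 63.154 GiB.
HEVC: 57.144 Mbps × 5280 s = 301720.3 Mb = 35.125 GiB.
Saving: 63.154 − 35.125 = 28.029 GiB.

28.03 GiB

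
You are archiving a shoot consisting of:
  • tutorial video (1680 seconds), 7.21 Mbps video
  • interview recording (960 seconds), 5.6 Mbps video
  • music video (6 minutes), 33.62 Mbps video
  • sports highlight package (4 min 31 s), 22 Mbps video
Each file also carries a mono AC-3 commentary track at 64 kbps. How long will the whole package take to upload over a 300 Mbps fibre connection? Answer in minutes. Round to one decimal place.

2.0 minutes

Audio: 64 kbps = 0.064 Mbps.
tutorial video: 7.274 Mbps × 1680 s = 12220.3 Mb
interview recording: 5.664 Mbps × 960 s = 5437.4 Mb
music video: 33.684 Mbps × 360 s = 12126.2 Mb
sports highlight package: 22.064 Mbps × 271 s = 5979.3 Mb
Total: 35763.3 Mb = 4470.4 MB.
At 300 Mbps: 35763.3 / 300 = 119 s ≈ 1.99 minutes.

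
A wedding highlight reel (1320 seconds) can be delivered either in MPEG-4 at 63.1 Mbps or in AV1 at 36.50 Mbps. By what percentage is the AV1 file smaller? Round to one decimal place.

42.2%

MPEG-4: 63.100 Mbps × 1320 s = 83292.0 Mb = 9.696 GiB.
AV1: 36.500 Mbps × 1320 s = 48180.0 Mb = 5.609 GiB.
Reduction: (1 − 5.609/9.696) × 100 = 42.16%.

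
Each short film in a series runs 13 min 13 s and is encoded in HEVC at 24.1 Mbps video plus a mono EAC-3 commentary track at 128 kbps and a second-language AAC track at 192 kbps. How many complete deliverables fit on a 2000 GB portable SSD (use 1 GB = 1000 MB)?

826

13 min 13 s = 793 s
Audio total: 128 + 192 = 320 kbps = 0.320 Mbps.
Total bitrate: 24.420 Mbps.
Per item: 24.420 Mbps × 793 s = 19,365 Mb = 2,421 MB.
Capacity: 2000 GB = 16,000,000 Mb; 826.23 items → 826 complete.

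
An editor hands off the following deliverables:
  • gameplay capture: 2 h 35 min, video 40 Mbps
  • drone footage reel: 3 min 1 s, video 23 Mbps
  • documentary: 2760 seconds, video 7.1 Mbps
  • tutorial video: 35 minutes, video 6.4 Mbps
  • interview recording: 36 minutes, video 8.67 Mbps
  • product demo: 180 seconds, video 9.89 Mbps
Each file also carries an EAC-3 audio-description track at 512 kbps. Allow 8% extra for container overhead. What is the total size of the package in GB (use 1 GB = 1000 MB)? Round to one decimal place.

59.2 GB

Audio: 512 kbps = 0.512 Mbps.
gameplay capture: 40.512 Mbps × 9300 s × 1.08 = 406902.5 Mb
drone footage reel: 23.512 Mbps × 181 s × 1.08 = 4596.1 Mb
documentary: 7.612 Mbps × 2760 s × 1.08 = 22689.8 Mb
tutorial video: 6.912 Mbps × 2100 s × 1.08 = 15676.4 Mb
interview recording: 9.182 Mbps × 2160 s × 1.08 = 21419.8 Mb
product demo: 10.402 Mbps × 180 s × 1.08 = 2022.1 Mb
Total: 473306.8 Mb = 59163.4 MB.
= 59.16 GB.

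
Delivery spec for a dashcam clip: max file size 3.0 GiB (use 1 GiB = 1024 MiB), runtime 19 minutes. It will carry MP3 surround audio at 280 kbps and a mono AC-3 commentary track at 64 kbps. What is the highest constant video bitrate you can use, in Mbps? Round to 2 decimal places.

22.26 Mbps

Budget: 3.0 GiB = 25769.8 Mb.
19 min = 1140 s
Total bitrate budget: 25769.8 Mb / 1140 s = 22.605 Mbps.
Audio total: 280 + 64 = 344 kbps = 0.344 Mbps.
Video: 22.605 − 0.344 = 22.261 Mbps.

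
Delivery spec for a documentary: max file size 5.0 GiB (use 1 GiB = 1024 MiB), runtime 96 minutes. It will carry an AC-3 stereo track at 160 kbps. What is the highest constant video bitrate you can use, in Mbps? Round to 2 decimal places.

7.30 Mbps

Budget: 5.0 GiB = 42949.7 Mb.
96 min = 5760 s
Total bitrate budget: 42949.7 Mb / 5760 s = 7.457 Mbps.
Audio: 160 kbps = 0.160 Mbps.
Video: 7.457 − 0.160 = 7.297 Mbps.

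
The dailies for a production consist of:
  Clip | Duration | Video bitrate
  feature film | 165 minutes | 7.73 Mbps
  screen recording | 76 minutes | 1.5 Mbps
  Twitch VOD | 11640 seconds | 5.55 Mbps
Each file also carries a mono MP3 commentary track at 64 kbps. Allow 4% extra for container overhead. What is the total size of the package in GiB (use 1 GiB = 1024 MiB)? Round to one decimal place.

18.1 GiB

Audio: 64 kbps = 0.064 Mbps.
feature film: 7.794 Mbps × 9900 s × 1.04 = 80247.0 Mb
screen recording: 1.564 Mbps × 4560 s × 1.04 = 7417.1 Mb
Twitch VOD: 5.614 Mbps × 11640 s × 1.04 = 67960.8 Mb
Total: 155625.0 Mb = 19453.1 MB.
= 18.12 GiB.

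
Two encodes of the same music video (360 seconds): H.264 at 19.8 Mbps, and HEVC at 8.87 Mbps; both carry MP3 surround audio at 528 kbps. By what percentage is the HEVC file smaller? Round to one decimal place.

53.8%

Audio: 528 kbps = 0.528 Mbps.
H.264: 20.328 Mbps × 360 s = 7318.1 Mb = 0.915 GB.
HEVC: 9.398 Mbps × 360 s = 3383.3 Mb = 0.423 GB.
Reduction: (1 − 0.423/0.915) × 100 = 53.77%.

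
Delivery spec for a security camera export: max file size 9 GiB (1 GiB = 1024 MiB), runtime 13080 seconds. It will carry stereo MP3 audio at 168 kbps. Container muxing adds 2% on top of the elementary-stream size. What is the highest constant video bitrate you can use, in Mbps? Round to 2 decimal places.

5.63 Mbps

Budget: 9 GiB = 77309.4 Mb.
Stream payload after overhead: 77309.4 / 1.02 = 75793.5 Mb.
Total bitrate budget: 75793.5 Mb / 13080 s = 5.795 Mbps.
Audio: 168 kbps = 0.168 Mbps.
Video: 5.795 − 0.168 = 5.627 Mbps.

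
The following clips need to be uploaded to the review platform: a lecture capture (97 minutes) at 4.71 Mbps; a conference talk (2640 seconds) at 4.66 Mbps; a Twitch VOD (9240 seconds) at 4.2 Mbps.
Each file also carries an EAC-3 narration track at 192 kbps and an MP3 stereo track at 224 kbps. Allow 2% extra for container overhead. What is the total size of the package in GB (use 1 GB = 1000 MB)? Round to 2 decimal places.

Audio total: 192 + 224 = 416 kbps = 0.416 Mbps.
lecture capture: 5.126 Mbps × 5820 s × 1.02 = 30430.0 Mb
conference talk: 5.076 Mbps × 2640 s × 1.02 = 13668.7 Mb
Twitch VOD: 4.616 Mbps × 9240 s × 1.02 = 43504.9 Mb
Total: 87603.5 Mb = 10950.4 MB.
= 10.95 GB.

10.95 GB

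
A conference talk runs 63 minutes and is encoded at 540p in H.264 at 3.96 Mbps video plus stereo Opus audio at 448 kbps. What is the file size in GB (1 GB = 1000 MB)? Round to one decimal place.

63 min = 3780 s
Audio: 448 kbps = 0.448 Mbps.
Total bitrate: 3.96 + 0.448 = 4.408 Mbps.
Stream data: 4.408 Mbps × 3780 s = 16662.2 Mb.
16,662 Mb ÷ 8 = 2,083 MB → 2.083 GB.

2.1 GB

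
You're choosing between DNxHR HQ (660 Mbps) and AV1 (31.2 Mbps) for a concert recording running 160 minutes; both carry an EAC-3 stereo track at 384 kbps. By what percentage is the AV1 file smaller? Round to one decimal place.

95.2%

160 min = 9600 s
Audio: 384 kbps = 0.384 Mbps.
DNxHR HQ: 660.384 Mbps × 9600 s = 6339686.4 Mb = 738.037 GiB.
AV1: 31.584 Mbps × 9600 s = 303206.4 Mb = 35.298 GiB.
Reduction: (1 − 35.298/738.037) × 100 = 95.22%.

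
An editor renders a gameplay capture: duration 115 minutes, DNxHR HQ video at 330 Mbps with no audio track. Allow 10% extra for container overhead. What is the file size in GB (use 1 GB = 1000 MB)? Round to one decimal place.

115 min = 6900 s
Total bitrate: 330 Mbps.
Stream data: 330.000 Mbps × 6900 s = 2277000.0 Mb.
With 10% container overhead: ×1.10.
2,504,700 Mb ÷ 8 = 313,088 MB → 313.1 GB.

313.1 GB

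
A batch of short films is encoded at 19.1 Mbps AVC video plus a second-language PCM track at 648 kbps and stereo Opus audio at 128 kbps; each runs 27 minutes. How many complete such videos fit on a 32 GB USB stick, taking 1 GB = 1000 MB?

27 min = 1620 s
Audio total: 648 + 128 = 776 kbps = 0.776 Mbps.
Total bitrate: 19.876 Mbps.
Per item: 19.876 Mbps × 1620 s = 32,199 Mb = 4,025 MB.
Capacity: 32 GB = 256,000 Mb; 7.95 items → 7 complete.

7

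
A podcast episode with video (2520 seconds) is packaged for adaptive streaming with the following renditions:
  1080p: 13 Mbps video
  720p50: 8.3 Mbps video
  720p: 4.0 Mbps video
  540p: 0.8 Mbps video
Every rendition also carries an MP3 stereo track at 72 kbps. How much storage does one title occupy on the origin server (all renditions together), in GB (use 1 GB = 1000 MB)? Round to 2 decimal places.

8.31 GB

Audio: 72 kbps = 0.072 Mbps.
Sum of rendition bitrates: (13+0.072) + (8.3+0.072) + (4.0+0.072) + (0.8+0.072) = 26.388 Mbps.
× 2520 s = 66,498 Mb = 8,312 MB = 8.312 GB.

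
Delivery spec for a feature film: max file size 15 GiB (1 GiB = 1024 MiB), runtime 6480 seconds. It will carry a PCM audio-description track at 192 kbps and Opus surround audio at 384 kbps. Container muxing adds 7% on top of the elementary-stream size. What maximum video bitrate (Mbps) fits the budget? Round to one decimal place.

Budget: 15 GiB = 128849.0 Mb.
Stream payload after overhead: 128849.0 / 1.07 = 120419.6 Mb.
Total bitrate budget: 120419.6 Mb / 6480 s = 18.583 Mbps.
Audio total: 192 + 384 = 576 kbps = 0.576 Mbps.
Video: 18.583 − 0.576 = 18.007 Mbps.

18.0 Mbps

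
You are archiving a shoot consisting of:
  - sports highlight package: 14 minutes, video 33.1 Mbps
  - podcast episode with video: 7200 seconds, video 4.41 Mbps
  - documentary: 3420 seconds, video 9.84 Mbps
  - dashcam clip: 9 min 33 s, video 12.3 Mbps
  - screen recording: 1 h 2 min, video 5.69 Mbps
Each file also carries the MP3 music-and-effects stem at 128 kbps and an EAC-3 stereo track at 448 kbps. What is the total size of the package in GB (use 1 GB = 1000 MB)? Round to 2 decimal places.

16.31 GB

Audio total: 128 + 448 = 576 kbps = 0.576 Mbps.
sports highlight package: 33.676 Mbps × 840 s = 28287.8 Mb
podcast episode with video: 4.986 Mbps × 7200 s = 35899.2 Mb
documentary: 10.416 Mbps × 3420 s = 35622.7 Mb
dashcam clip: 12.876 Mbps × 573 s = 7377.9 Mb
screen recording: 6.266 Mbps × 3720 s = 23309.5 Mb
Total: 130497.2 Mb = 16312.2 MB.
= 16.31 GB.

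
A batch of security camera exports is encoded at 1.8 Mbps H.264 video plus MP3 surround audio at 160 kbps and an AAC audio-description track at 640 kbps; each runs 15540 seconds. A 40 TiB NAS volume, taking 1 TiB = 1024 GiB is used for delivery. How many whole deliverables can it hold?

Audio total: 160 + 640 = 800 kbps = 0.800 Mbps.
Total bitrate: 2.600 Mbps.
Per item: 2.600 Mbps × 15540 s = 40,404 Mb = 5,050 MB.
Capacity: 40 TiB = 351,843,721 Mb; 8708.14 items → 8708 complete.

8708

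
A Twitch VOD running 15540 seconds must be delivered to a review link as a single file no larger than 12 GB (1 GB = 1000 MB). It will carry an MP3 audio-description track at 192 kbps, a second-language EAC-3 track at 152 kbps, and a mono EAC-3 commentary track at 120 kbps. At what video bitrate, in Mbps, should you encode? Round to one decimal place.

Budget: 12 GB = 96000.0 Mb.
Total bitrate budget: 96000.0 Mb / 15540 s = 6.178 Mbps.
Audio total: 192 + 152 + 120 = 464 kbps = 0.464 Mbps.
Video: 6.178 − 0.464 = 5.714 Mbps.

5.7 Mbps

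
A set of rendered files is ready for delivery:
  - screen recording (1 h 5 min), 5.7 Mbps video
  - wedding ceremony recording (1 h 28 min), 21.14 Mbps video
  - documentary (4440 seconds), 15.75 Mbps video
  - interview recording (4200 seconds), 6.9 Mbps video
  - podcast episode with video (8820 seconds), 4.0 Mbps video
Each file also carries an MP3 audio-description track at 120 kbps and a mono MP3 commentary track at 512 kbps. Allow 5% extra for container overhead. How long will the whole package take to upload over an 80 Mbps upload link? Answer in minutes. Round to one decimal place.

Audio total: 120 + 512 = 632 kbps = 0.632 Mbps.
screen recording: 6.332 Mbps × 3900 s × 1.05 = 25929.5 Mb
wedding ceremony recording: 21.772 Mbps × 5280 s × 1.05 = 120704.0 Mb
documentary: 16.382 Mbps × 4440 s × 1.05 = 76372.9 Mb
interview recording: 7.532 Mbps × 4200 s × 1.05 = 33216.1 Mb
podcast episode with video: 4.632 Mbps × 8820 s × 1.05 = 42897.0 Mb
Total: 299119.5 Mb = 37389.9 MB.
At 80 Mbps: 299119.5 / 80 = 3739 s ≈ 62.3 minutes.

62.3 minutes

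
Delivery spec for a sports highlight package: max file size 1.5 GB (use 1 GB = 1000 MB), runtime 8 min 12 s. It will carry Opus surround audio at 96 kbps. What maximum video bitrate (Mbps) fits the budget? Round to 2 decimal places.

Budget: 1.5 GB = 12000.0 Mb.
8 min 12 s = 492 s
Total bitrate budget: 12000.0 Mb / 492 s = 24.390 Mbps.
Audio: 96 kbps = 0.096 Mbps.
Video: 24.390 − 0.096 = 24.294 Mbps.

24.29 Mbps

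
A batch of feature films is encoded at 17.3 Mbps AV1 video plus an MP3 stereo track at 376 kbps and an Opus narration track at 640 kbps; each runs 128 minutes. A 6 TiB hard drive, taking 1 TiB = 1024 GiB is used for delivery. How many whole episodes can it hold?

128 min = 7680 s
Audio total: 376 + 640 = 1016 kbps = 1.016 Mbps.
Total bitrate: 18.316 Mbps.
Per item: 18.316 Mbps × 7680 s = 140,667 Mb = 17,583 MB.
Capacity: 6 TiB = 52,776,558 Mb; 375.19 items → 375 complete.

375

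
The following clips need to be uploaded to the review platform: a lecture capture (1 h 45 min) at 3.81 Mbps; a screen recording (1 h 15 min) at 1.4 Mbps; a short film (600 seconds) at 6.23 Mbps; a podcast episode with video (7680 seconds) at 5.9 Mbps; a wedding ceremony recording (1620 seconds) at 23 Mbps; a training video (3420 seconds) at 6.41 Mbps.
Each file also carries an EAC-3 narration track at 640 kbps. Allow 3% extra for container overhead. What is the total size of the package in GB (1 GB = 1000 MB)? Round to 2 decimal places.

19.82 GB

Audio: 640 kbps = 0.640 Mbps.
lecture capture: 4.450 Mbps × 6300 s × 1.03 = 28876.0 Mb
screen recording: 2.040 Mbps × 4500 s × 1.03 = 9455.4 Mb
short film: 6.870 Mbps × 600 s × 1.03 = 4245.7 Mb
podcast episode with video: 6.540 Mbps × 7680 s × 1.03 = 51734.0 Mb
wedding ceremony recording: 23.640 Mbps × 1620 s × 1.03 = 39445.7 Mb
training video: 7.050 Mbps × 3420 s × 1.03 = 24834.3 Mb
Total: 158591.2 Mb = 19823.9 MB.
= 19.82 GB.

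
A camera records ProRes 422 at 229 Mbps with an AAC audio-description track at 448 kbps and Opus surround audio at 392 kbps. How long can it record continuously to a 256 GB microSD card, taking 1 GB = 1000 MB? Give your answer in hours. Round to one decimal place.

Audio total: 448 + 392 = 840 kbps = 0.840 Mbps.
Total bitrate: 229 + 0.840 = 229.840 Mbps.
Capacity: 256 GB = 2,048,000 Mb.
Recording time: 2,048,000 / 229.840 = 8,911 s ≈ 2.48 hours.

2.5 hours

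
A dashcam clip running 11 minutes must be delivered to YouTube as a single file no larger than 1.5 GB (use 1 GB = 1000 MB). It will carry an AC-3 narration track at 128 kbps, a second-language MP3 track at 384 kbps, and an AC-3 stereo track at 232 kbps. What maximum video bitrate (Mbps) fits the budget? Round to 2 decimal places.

Budget: 1.5 GB = 12000.0 Mb.
11 min = 660 s
Total bitrate budget: 12000.0 Mb / 660 s = 18.182 Mbps.
Audio total: 128 + 384 + 232 = 744 kbps = 0.744 Mbps.
Video: 18.182 − 0.744 = 17.438 Mbps.

17.44 Mbps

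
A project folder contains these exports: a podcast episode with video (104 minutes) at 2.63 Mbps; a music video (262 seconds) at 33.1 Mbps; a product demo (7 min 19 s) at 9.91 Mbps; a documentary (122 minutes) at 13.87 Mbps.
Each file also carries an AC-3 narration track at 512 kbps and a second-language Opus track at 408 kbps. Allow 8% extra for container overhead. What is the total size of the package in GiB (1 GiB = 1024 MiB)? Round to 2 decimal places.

18.12 GiB

Audio total: 512 + 408 = 920 kbps = 0.920 Mbps.
podcast episode with video: 3.550 Mbps × 6240 s × 1.08 = 23924.2 Mb
music video: 34.020 Mbps × 262 s × 1.08 = 9626.3 Mb
product demo: 10.830 Mbps × 439 s × 1.08 = 5134.7 Mb
documentary: 14.790 Mbps × 7320 s × 1.08 = 116923.8 Mb
Total: 155609.0 Mb = 19451.1 MB.
= 18.12 GiB.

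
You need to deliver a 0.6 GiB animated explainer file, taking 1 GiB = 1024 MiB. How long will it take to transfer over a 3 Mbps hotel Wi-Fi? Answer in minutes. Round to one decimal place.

File: 0.6 GiB = 5154.0 Mb.
At 3 Mbps: 5154.0 / 3 = 1718.0 s ≈ 28.6 minutes.

28.6 minutes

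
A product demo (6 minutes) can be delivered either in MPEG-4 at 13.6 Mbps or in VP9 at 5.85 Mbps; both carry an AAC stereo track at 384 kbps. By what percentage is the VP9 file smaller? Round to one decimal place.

55.4%

6 min = 360 s
Audio: 384 kbps = 0.384 Mbps.
MPEG-4: 13.984 Mbps × 360 s = 5034.2 Mb = 0.629 GB.
VP9: 6.234 Mbps × 360 s = 2244.2 Mb = 0.281 GB.
Reduction: (1 − 0.281/0.629) × 100 = 55.42%.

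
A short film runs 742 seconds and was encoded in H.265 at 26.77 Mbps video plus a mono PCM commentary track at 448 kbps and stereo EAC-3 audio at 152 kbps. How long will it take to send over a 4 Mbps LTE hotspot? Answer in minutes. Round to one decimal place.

Audio total: 448 + 152 = 600 kbps = 0.600 Mbps.
Total bitrate: 27.370 Mbps.
File: 27.370 Mbps × 742 s = 20308.5 Mb.
At 4 Mbps: 20308.5 / 4 = 5077.1 s ≈ 84.6 minutes.

84.6 minutes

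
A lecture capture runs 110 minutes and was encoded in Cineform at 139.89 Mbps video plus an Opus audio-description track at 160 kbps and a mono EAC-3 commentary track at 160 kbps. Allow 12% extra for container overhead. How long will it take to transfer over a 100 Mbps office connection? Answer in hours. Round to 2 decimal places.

110 min = 6600 s
Audio total: 160 + 160 = 320 kbps = 0.320 Mbps.
Total bitrate: 140.210 Mbps.
File: 140.210 Mbps × 6600 s = 925386.0 Mb.
With 12% container overhead: ×1.12. → 1036432.3 Mb.
At 100 Mbps: 1036432.3 / 100 = 10364.3 s ≈ 2.88 hours.

2.88 hours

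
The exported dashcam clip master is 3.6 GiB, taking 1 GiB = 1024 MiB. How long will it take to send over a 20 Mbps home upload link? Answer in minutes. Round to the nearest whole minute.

File: 3.6 GiB = 30923.8 Mb.
At 20 Mbps: 30923.8 / 20 = 1546.2 s ≈ 25.8 minutes.

26 minutes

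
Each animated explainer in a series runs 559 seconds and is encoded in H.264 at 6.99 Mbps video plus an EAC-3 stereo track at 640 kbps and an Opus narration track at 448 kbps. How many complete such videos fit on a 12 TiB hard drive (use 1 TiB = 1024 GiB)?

Audio total: 640 + 448 = 1088 kbps = 1.088 Mbps.
Total bitrate: 8.078 Mbps.
Per item: 8.078 Mbps × 559 s = 4,516 Mb = 564.5 MB.
Capacity: 12 TiB = 105,553,116 Mb; 23375.20 items → 23375 complete.

23375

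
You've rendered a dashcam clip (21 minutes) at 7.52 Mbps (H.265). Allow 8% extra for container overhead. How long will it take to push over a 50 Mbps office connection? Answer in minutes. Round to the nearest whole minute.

3 minutes

21 min = 1260 s
File: 7.520 Mbps × 1260 s = 9475.2 Mb.
With 8% container overhead: ×1.08. → 10233.2 Mb.
At 50 Mbps: 10233.2 / 50 = 204.7 s ≈ 3.41 minutes.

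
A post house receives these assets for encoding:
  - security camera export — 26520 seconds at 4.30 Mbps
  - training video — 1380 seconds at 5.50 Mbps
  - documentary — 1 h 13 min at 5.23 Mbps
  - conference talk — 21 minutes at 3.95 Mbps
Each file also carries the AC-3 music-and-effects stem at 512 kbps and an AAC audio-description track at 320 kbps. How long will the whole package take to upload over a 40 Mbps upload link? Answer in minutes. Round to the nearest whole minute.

74 minutes

Audio total: 512 + 320 = 832 kbps = 0.832 Mbps.
security camera export: 5.132 Mbps × 26520 s = 136100.6 Mb
training video: 6.332 Mbps × 1380 s = 8738.2 Mb
documentary: 6.062 Mbps × 4380 s = 26551.6 Mb
conference talk: 4.782 Mbps × 1260 s = 6025.3 Mb
Total: 177415.7 Mb = 22177.0 MB.
At 40 Mbps: 177415.7 / 40 = 4435 s ≈ 73.9 minutes.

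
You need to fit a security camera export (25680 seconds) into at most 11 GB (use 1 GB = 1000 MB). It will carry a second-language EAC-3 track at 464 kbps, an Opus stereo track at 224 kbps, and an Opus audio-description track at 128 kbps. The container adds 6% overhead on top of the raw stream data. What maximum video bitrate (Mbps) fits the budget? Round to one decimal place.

2.4 Mbps

Budget: 11 GB = 88000.0 Mb.
Stream payload after overhead: 88000.0 / 1.06 = 83018.9 Mb.
Total bitrate budget: 83018.9 Mb / 25680 s = 3.233 Mbps.
Audio total: 464 + 224 + 128 = 816 kbps = 0.816 Mbps.
Video: 3.233 − 0.816 = 2.417 Mbps.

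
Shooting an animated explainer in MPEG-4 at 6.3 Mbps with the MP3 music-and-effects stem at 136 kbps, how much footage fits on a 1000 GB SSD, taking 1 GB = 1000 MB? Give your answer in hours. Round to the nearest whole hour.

Audio: 136 kbps = 0.136 Mbps.
Total bitrate: 6.3 + 0.136 = 6.436 Mbps.
Capacity: 1000 GB = 8,000,000 Mb.
Recording time: 8,000,000 / 6.436 = 1,243,008 s ≈ 345 hours.

345 hours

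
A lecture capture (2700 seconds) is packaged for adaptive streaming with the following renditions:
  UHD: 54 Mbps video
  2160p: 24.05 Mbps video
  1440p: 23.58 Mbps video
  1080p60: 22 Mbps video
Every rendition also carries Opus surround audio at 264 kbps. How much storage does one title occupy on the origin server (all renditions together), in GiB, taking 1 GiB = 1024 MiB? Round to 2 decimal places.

39.19 GiB

Audio: 264 kbps = 0.264 Mbps.
Sum of rendition bitrates: (54+0.264) + (24.05+0.264) + (23.58+0.264) + (22+0.264) = 124.686 Mbps.
× 2700 s = 336,652 Mb = 42,082 MB = 39.19 GiB.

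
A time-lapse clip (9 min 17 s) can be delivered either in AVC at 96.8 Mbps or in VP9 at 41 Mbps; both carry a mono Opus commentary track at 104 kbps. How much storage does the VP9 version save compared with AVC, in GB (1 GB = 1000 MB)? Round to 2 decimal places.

9 min 17 s = 557 s
Audio: 104 kbps = 0.104 Mbps.
AVC: 96.904 Mbps × 557 s = 53975.5 Mb = 6.747 GB.
VP9: 41.104 Mbps × 557 s = 22894.9 Mb = 2.862 GB.
Saving: 6.747 − 2.862 = 3.885 GB.

3.89 GB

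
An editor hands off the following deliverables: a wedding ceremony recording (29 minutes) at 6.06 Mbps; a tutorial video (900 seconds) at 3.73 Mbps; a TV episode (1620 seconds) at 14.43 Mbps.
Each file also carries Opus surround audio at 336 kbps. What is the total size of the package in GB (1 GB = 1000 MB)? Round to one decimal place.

4.8 GB

Audio: 336 kbps = 0.336 Mbps.
wedding ceremony recording: 6.396 Mbps × 1740 s = 11129.0 Mb
tutorial video: 4.066 Mbps × 900 s = 3659.4 Mb
TV episode: 14.766 Mbps × 1620 s = 23920.9 Mb
Total: 38709.4 Mb = 4838.7 MB.
= 4.839 GB.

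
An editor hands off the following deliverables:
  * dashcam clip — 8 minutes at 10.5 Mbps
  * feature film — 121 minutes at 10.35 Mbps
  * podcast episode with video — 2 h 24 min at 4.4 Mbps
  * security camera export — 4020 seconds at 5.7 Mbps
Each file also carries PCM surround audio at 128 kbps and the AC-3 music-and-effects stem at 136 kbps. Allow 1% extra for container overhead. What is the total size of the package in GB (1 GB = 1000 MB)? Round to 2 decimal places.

18.50 GB

Audio total: 128 + 136 = 264 kbps = 0.264 Mbps.
dashcam clip: 10.764 Mbps × 480 s × 1.01 = 5218.4 Mb
feature film: 10.614 Mbps × 7260 s × 1.01 = 77828.2 Mb
podcast episode with video: 4.664 Mbps × 8640 s × 1.01 = 40699.9 Mb
security camera export: 5.964 Mbps × 4020 s × 1.01 = 24215.0 Mb
Total: 147961.6 Mb = 18495.2 MB.
= 18.50 GB.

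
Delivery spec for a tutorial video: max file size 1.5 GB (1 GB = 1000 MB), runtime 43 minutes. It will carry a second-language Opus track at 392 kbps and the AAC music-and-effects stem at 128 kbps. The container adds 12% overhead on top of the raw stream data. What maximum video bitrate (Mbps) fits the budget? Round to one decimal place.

Budget: 1.5 GB = 12000.0 Mb.
Stream payload after overhead: 12000.0 / 1.12 = 10714.3 Mb.
43 min = 2580 s
Total bitrate budget: 10714.3 Mb / 2580 s = 4.153 Mbps.
Audio total: 392 + 128 = 520 kbps = 0.520 Mbps.
Video: 4.153 − 0.520 = 3.633 Mbps.

3.6 Mbps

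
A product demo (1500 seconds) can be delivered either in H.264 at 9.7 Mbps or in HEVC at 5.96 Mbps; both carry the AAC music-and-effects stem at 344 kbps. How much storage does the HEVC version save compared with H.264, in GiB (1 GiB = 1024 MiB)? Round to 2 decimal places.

0.65 GiB

Audio: 344 kbps = 0.344 Mbps.
H.264: 10.044 Mbps × 1500 s = 15066.0 Mb = 1.754 GiB.
HEVC: 6.304 Mbps × 1500 s = 9456.0 Mb = 1.101 GiB.
Saving: 1.754 − 1.101 = 0.653 GiB.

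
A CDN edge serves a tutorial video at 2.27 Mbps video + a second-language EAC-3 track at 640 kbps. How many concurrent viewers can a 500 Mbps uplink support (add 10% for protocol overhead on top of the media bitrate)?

Audio: 640 kbps = 0.640 Mbps.
Per-viewer media rate: 2.910 Mbps.
On the wire with 10% overhead: 3.201 Mbps.
500 Mbps = 500.0 Mbps; 500.0 / 3.201 = 156.20 → 156 viewers.

156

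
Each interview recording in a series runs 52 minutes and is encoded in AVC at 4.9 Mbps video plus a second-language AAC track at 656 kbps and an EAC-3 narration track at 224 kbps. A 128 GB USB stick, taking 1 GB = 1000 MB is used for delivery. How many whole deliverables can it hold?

56

52 min = 3120 s
Audio total: 656 + 224 = 880 kbps = 0.880 Mbps.
Total bitrate: 5.780 Mbps.
Per item: 5.780 Mbps × 3120 s = 18,034 Mb = 2,254 MB.
Capacity: 128 GB = 1,024,000 Mb; 56.78 items → 56 complete.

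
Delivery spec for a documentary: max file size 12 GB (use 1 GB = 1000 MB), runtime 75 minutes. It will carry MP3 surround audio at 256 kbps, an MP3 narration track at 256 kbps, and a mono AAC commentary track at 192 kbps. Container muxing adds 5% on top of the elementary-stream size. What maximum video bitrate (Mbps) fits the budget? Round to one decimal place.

Budget: 12 GB = 96000.0 Mb.
Stream payload after overhead: 96000.0 / 1.05 = 91428.6 Mb.
75 min = 4500 s
Total bitrate budget: 91428.6 Mb / 4500 s = 20.317 Mbps.
Audio total: 256 + 256 + 192 = 704 kbps = 0.704 Mbps.
Video: 20.317 − 0.704 = 19.613 Mbps.

19.6 Mbps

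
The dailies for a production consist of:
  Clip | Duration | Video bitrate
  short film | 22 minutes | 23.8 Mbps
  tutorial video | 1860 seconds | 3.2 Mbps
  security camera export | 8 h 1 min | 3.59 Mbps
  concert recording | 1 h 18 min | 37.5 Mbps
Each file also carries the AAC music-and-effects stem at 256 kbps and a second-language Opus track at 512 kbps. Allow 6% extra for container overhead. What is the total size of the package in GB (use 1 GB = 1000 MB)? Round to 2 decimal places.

Audio total: 256 + 512 = 768 kbps = 0.768 Mbps.
short film: 24.568 Mbps × 1320 s × 1.06 = 34375.5 Mb
tutorial video: 3.968 Mbps × 1860 s × 1.06 = 7823.3 Mb
security camera export: 4.358 Mbps × 28860 s × 1.06 = 133318.2 Mb
concert recording: 38.268 Mbps × 4680 s × 1.06 = 189839.9 Mb
Total: 365356.9 Mb = 45669.6 MB.
= 45.67 GB.

45.67 GB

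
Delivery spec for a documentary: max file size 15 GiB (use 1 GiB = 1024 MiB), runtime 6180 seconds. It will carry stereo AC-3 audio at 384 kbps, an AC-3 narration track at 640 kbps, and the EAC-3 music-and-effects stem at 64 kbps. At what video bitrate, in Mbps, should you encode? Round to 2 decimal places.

Budget: 15 GiB = 128849.0 Mb.
Total bitrate budget: 128849.0 Mb / 6180 s = 20.849 Mbps.
Audio total: 384 + 640 + 64 = 1088 kbps = 1.088 Mbps.
Video: 20.849 − 1.088 = 19.761 Mbps.

19.76 Mbps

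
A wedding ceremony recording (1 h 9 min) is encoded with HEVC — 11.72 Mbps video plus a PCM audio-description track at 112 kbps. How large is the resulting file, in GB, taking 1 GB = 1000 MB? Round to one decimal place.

1 h 9 min = 69 min = 4140 s
Audio: 112 kbps = 0.112 Mbps.
Total bitrate: 11.72 + 0.112 = 11.832 Mbps.
Stream data: 11.832 Mbps × 4140 s = 48984.5 Mb.
48,984 Mb ÷ 8 = 6,123 MB → 6.123 GB.

6.1 GB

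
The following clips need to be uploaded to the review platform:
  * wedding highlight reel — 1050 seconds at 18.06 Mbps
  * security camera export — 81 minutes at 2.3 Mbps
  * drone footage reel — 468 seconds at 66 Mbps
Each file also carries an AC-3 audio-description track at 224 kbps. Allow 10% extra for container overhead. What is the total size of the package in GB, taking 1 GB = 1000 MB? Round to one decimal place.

Audio: 224 kbps = 0.224 Mbps.
wedding highlight reel: 18.284 Mbps × 1050 s × 1.10 = 21118.0 Mb
security camera export: 2.524 Mbps × 4860 s × 1.10 = 13493.3 Mb
drone footage reel: 66.224 Mbps × 468 s × 1.10 = 34092.1 Mb
Total: 68703.4 Mb = 8587.9 MB.
= 8.588 GB.

8.6 GB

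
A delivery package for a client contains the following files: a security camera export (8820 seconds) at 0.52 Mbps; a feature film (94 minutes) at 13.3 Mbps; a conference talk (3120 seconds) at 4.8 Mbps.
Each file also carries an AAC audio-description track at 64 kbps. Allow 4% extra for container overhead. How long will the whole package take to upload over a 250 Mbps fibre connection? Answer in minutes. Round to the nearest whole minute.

7 minutes

Audio: 64 kbps = 0.064 Mbps.
security camera export: 0.584 Mbps × 8820 s × 1.04 = 5356.9 Mb
feature film: 13.364 Mbps × 5640 s × 1.04 = 78387.9 Mb
conference talk: 4.864 Mbps × 3120 s × 1.04 = 15782.7 Mb
Total: 99527.5 Mb = 12440.9 MB.
At 250 Mbps: 99527.5 / 250 = 398 s ≈ 6.64 minutes.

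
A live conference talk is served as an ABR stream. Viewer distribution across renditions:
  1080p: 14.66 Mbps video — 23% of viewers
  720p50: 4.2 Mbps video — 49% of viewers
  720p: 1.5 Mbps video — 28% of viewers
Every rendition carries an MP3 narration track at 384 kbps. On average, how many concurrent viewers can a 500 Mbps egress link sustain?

Audio: 384 kbps = 0.384 Mbps.
Average per-viewer bitrate: 0.23×15.044 + 0.49×4.584 + 0.28×1.884 = 6.234 Mbps.
500 Mbps = 500.0 Mbps; 500.0 / 6.234 = 80.21 → 80.

80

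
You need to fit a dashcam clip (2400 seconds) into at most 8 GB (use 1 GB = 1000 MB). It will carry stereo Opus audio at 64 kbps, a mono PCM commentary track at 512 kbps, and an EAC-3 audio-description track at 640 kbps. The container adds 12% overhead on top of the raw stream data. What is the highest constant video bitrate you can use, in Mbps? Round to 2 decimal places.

22.59 Mbps

Budget: 8 GB = 64000.0 Mb.
Stream payload after overhead: 64000.0 / 1.12 = 57142.9 Mb.
Total bitrate budget: 57142.9 Mb / 2400 s = 23.810 Mbps.
Audio total: 64 + 512 + 640 = 1216 kbps = 1.216 Mbps.
Video: 23.810 − 1.216 = 22.594 Mbps.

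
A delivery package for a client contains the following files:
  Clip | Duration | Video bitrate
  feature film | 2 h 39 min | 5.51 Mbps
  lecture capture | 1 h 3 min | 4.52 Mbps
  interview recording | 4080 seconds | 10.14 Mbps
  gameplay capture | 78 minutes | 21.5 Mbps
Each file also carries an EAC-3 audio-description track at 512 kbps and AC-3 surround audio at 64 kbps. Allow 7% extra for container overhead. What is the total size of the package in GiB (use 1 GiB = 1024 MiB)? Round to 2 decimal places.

27.95 GiB

Audio total: 512 + 64 = 576 kbps = 0.576 Mbps.
feature film: 6.086 Mbps × 9540 s × 1.07 = 62124.7 Mb
lecture capture: 5.096 Mbps × 3780 s × 1.07 = 20611.3 Mb
interview recording: 10.716 Mbps × 4080 s × 1.07 = 46781.8 Mb
gameplay capture: 22.076 Mbps × 4680 s × 1.07 = 110547.8 Mb
Total: 240065.5 Mb = 30008.2 MB.
= 27.95 GiB.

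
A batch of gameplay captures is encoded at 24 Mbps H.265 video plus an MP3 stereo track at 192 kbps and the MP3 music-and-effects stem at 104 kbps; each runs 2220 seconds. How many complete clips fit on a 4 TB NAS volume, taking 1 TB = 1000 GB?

Audio total: 192 + 104 = 296 kbps = 0.296 Mbps.
Total bitrate: 24.296 Mbps.
Per item: 24.296 Mbps × 2220 s = 53,937 Mb = 6,742 MB.
Capacity: 4 TB = 32,000,000 Mb; 593.28 items → 593 complete.

593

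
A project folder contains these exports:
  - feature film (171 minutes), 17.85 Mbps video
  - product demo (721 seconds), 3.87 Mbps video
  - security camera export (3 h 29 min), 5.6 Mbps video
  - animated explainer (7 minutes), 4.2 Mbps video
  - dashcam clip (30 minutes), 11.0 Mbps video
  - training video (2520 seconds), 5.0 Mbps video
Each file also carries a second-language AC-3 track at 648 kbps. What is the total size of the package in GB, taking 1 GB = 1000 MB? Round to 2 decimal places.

Audio: 648 kbps = 0.648 Mbps.
feature film: 18.498 Mbps × 10260 s = 189789.5 Mb
product demo: 4.518 Mbps × 721 s = 3257.5 Mb
security camera export: 6.248 Mbps × 12540 s = 78349.9 Mb
animated explainer: 4.848 Mbps × 420 s = 2036.2 Mb
dashcam clip: 11.648 Mbps × 1800 s = 20966.4 Mb
training video: 5.648 Mbps × 2520 s = 14233.0 Mb
Total: 308632.4 Mb = 38579.0 MB.
= 38.58 GB.

38.58 GB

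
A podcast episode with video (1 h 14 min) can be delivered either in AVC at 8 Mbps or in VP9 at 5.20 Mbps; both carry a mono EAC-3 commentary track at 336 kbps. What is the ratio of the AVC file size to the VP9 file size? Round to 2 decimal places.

1 h 14 min = 74 min = 4440 s
Audio: 336 kbps = 0.336 Mbps.
AVC: 8.336 Mbps × 4440 s = 37011.8 Mb = 4.309 GiB.
VP9: 5.536 Mbps × 4440 s = 24579.8 Mb = 2.861 GiB.
Ratio: 4.309 / 2.861 = 1.506.

1.51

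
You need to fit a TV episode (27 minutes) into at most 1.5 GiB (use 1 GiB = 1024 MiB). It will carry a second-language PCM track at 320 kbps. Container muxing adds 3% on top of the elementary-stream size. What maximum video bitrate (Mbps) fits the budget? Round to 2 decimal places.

Budget: 1.5 GiB = 12884.9 Mb.
Stream payload after overhead: 12884.9 / 1.03 = 12509.6 Mb.
27 min = 1620 s
Total bitrate budget: 12509.6 Mb / 1620 s = 7.722 Mbps.
Audio: 320 kbps = 0.320 Mbps.
Video: 7.722 − 0.320 = 7.402 Mbps.

7.40 Mbps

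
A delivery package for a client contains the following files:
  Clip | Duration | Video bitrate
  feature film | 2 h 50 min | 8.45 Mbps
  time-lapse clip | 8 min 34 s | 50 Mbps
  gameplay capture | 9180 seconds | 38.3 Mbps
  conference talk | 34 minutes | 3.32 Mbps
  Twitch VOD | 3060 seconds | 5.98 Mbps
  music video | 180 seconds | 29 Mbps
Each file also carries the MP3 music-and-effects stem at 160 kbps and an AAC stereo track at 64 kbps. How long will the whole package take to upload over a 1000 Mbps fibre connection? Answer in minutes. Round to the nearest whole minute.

Audio total: 160 + 64 = 224 kbps = 0.224 Mbps.
feature film: 8.674 Mbps × 10200 s = 88474.8 Mb
time-lapse clip: 50.224 Mbps × 514 s = 25815.1 Mb
gameplay capture: 38.524 Mbps × 9180 s = 353650.3 Mb
conference talk: 3.544 Mbps × 2040 s = 7229.8 Mb
Twitch VOD: 6.204 Mbps × 3060 s = 18984.2 Mb
music video: 29.224 Mbps × 180 s = 5260.3 Mb
Total: 499414.6 Mb = 62426.8 MB.
At 1000 Mbps: 499414.6 / 1000 = 499 s ≈ 8.32 minutes.

8 minutes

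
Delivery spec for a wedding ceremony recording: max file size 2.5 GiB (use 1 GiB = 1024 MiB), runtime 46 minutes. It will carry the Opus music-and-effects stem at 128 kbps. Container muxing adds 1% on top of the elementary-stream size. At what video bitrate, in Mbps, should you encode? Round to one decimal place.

7.6 Mbps

Budget: 2.5 GiB = 21474.8 Mb.
Stream payload after overhead: 21474.8 / 1.01 = 21262.2 Mb.
46 min = 2760 s
Total bitrate budget: 21262.2 Mb / 2760 s = 7.704 Mbps.
Audio: 128 kbps = 0.128 Mbps.
Video: 7.704 − 0.128 = 7.576 Mbps.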